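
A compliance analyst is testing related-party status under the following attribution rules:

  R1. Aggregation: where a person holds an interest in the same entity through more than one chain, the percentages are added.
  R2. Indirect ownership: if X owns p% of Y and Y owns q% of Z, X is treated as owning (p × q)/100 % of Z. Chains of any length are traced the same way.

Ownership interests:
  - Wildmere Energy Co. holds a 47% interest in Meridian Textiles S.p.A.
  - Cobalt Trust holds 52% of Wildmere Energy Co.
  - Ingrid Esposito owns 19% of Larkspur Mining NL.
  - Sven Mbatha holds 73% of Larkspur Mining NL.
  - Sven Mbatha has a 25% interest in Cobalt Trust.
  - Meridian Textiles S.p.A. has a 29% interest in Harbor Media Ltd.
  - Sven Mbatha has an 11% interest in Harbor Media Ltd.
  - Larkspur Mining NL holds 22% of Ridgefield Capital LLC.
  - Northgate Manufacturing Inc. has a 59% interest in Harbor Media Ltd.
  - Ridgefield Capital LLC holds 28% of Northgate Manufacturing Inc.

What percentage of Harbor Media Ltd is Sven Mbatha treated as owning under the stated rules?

15.425012%

Chain via Cobalt Trust → Wildmere Energy Co. → Meridian Textiles S.p.A. (R2): 25% × 52% × 47% × 29% = 1.7719% of Harbor Media Ltd.
Chain via Larkspur Mining NL → Ridgefield Capital LLC → Northgate Manufacturing Inc. (R2): 73% × 22% × 28% × 59% = 2.653112% of Harbor Media Ltd.
Direct interest in Harbor Media Ltd: 11%.
Aggregating (R1): 1.7719% + 2.653112% + 11% = 15.425012%.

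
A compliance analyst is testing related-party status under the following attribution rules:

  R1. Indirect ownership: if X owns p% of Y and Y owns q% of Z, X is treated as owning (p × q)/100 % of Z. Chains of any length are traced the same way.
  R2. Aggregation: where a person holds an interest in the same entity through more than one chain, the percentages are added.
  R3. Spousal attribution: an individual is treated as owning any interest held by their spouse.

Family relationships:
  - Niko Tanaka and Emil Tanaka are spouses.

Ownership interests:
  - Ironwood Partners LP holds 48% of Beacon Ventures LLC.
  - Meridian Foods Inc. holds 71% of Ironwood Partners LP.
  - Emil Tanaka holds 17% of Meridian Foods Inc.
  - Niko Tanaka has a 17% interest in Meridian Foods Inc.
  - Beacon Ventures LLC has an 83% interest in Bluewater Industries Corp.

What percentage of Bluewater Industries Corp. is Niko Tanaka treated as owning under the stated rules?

9.617376%

By spousal attribution (R3), Niko Tanaka is treated as also owning Emil Tanaka's interest in Meridian Foods Inc, giving 17% + 17% = 34%.
Chain via Meridian Foods Inc. → Ironwood Partners LP → Beacon Ventures LLC (R1): 34% × 71% × 48% × 83% = 9.617376% of Bluewater Industries Corp.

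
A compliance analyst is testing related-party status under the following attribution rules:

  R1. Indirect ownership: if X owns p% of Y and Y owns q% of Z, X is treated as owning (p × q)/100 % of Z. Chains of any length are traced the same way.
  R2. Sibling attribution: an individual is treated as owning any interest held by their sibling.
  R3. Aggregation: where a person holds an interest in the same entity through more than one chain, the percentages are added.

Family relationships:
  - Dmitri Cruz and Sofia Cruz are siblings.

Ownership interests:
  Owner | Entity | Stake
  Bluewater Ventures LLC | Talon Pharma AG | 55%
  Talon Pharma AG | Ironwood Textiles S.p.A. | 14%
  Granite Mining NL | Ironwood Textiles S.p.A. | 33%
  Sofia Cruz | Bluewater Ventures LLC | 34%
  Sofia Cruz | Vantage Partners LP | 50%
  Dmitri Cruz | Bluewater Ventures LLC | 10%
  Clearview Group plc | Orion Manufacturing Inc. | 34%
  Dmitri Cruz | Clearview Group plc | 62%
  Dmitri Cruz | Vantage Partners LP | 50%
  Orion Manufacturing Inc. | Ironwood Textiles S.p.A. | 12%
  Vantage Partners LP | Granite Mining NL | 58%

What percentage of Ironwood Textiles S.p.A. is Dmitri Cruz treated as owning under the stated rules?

By sibling attribution (R2), Dmitri Cruz is treated as also owning Sofia Cruz's interest in Bluewater Ventures LLC, giving 10% + 34% = 44%.
By sibling attribution (R2), Dmitri Cruz is treated as also owning Sofia Cruz's interest in Vantage Partners LP, giving 50% + 50% = 100%.
Chain via Bluewater Ventures LLC → Talon Pharma AG (R1): 44% × 55% × 14% = 3.388% of Ironwood Textiles S.p.A.
Chain via Vantage Partners LP → Granite Mining NL (R1): 100% × 58% × 33% = 19.14% of Ironwood Textiles S.p.A.
Chain via Clearview Group plc → Orion Manufacturing Inc. (R1): 62% × 34% × 12% = 2.5296% of Ironwood Textiles S.p.A.
Aggregating (R3): 3.388% + 19.14% + 2.5296% = 25.0576%.

25.0576%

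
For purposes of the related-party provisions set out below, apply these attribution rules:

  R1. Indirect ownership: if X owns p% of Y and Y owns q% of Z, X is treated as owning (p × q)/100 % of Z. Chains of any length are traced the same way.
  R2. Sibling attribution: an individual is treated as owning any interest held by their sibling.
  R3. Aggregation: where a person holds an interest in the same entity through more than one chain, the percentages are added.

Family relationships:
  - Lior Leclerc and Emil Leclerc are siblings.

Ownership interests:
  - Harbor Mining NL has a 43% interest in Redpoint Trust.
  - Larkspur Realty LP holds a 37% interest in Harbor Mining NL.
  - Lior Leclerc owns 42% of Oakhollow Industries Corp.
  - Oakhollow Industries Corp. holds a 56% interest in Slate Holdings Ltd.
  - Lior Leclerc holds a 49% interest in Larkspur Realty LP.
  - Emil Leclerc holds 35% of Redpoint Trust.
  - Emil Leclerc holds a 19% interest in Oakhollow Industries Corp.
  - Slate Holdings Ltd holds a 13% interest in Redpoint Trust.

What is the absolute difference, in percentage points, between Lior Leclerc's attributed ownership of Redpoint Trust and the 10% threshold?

By sibling attribution (R2), Lior Leclerc is treated as also owning Emil Leclerc's interest in Oakhollow Industries Corp, giving 42% + 19% = 61%.
By sibling attribution (R2), Lior Leclerc is treated as owning Emil Leclerc's 35% interest in Redpoint Trust.
Chain via Larkspur Realty LP → Harbor Mining NL (R1): 49% × 37% × 43% = 7.7959% of Redpoint Trust.
Chain via Oakhollow Industries Corp. → Slate Holdings Ltd (R1): 61% × 56% × 13% = 4.4408% of Redpoint Trust.
Direct interest in Redpoint Trust: 35%.
Aggregating (R3): 7.7959% + 4.4408% + 35% = 47.2367%.
47.2367% exceeds the 10% threshold by 37.2367 percentage points.

37.2367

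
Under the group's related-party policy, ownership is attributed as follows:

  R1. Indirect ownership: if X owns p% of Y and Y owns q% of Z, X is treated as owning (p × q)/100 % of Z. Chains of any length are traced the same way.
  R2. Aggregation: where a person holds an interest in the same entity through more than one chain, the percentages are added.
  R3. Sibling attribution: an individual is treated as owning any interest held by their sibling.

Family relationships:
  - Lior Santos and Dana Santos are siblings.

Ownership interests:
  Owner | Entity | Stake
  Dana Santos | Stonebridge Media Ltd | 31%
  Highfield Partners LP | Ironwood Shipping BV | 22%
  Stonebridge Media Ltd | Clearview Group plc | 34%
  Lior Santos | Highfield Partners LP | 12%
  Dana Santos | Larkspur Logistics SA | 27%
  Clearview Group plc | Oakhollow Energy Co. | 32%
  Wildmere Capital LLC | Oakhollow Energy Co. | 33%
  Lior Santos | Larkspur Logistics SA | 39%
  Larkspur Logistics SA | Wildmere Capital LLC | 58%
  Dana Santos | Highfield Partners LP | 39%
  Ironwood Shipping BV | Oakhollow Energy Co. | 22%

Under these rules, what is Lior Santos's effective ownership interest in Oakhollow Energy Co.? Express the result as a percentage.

18.4736%

By sibling attribution (R3), Lior Santos is treated as also owning Dana Santos's interest in Larkspur Logistics SA, giving 39% + 27% = 66%.
By sibling attribution (R3), Lior Santos is treated as also owning Dana Santos's interest in Highfield Partners LP, giving 12% + 39% = 51%.
By sibling attribution (R3), Lior Santos is treated as owning Dana Santos's 31% interest in Stonebridge Media Ltd.
Chain via Larkspur Logistics SA → Wildmere Capital LLC (R1): 66% × 58% × 33% = 12.6324% of Oakhollow Energy Co.
Chain via Highfield Partners LP → Ironwood Shipping BV (R1): 51% × 22% × 22% = 2.4684% of Oakhollow Energy Co.
Chain via Stonebridge Media Ltd → Clearview Group plc (R1): 31% × 34% × 32% = 3.3728% of Oakhollow Energy Co.
Aggregating (R2): 12.6324% + 2.4684% + 3.3728% = 18.4736%.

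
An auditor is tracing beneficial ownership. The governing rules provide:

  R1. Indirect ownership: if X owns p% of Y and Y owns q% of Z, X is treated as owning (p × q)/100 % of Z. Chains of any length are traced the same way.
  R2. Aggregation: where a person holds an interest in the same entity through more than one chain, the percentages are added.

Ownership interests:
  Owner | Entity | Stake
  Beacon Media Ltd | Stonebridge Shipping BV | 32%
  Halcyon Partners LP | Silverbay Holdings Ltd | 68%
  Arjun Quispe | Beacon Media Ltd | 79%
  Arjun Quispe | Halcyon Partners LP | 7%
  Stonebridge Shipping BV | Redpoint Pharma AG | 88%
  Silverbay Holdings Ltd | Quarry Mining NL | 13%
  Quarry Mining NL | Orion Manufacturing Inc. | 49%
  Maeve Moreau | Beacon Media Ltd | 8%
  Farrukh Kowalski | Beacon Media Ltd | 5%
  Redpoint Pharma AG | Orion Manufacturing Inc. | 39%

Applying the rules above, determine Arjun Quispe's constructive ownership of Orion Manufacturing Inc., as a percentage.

8.979308%

Chain via Beacon Media Ltd → Stonebridge Shipping BV → Redpoint Pharma AG (R1): 79% × 32% × 88% × 39% = 8.676096% of Orion Manufacturing Inc.
Chain via Halcyon Partners LP → Silverbay Holdings Ltd → Quarry Mining NL (R1): 7% × 68% × 13% × 49% = 0.303212% of Orion Manufacturing Inc.
Aggregating (R2): 8.676096% + 0.303212% = 8.979308%.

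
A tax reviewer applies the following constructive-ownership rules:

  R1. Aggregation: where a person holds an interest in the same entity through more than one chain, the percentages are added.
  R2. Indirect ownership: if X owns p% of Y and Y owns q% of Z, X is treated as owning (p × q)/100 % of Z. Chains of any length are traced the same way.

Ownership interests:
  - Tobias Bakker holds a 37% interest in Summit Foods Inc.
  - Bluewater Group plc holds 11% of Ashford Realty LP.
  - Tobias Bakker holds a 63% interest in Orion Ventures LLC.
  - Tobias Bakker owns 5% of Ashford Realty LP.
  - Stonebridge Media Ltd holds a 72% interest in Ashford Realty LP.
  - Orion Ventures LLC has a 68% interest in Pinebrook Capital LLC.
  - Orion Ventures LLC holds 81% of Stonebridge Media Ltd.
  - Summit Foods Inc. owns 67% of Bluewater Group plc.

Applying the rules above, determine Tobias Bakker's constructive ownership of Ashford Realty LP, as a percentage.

Chain via Summit Foods Inc. → Bluewater Group plc (R2): 37% × 67% × 11% = 2.7269% of Ashford Realty LP.
Chain via Orion Ventures LLC → Stonebridge Media Ltd (R2): 63% × 81% × 72% = 36.7416% of Ashford Realty LP.
Direct interest in Ashford Realty LP: 5%.
Aggregating (R1): 2.7269% + 36.7416% + 5% = 44.4685%.

44.4685%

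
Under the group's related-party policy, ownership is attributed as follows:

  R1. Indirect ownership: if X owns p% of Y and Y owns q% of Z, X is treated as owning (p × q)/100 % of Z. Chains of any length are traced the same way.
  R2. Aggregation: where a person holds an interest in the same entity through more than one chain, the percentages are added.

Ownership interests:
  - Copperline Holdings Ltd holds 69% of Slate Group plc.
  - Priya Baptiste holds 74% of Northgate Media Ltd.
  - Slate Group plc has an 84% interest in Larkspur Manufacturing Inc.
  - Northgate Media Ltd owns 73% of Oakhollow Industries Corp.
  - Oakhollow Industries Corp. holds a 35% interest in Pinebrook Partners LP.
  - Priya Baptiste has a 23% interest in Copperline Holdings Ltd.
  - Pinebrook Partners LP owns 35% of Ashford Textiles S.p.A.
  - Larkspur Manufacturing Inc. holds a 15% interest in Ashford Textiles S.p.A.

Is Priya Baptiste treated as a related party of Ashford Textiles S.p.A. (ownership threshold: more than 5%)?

Yes

Chain via Copperline Holdings Ltd → Slate Group plc → Larkspur Manufacturing Inc. (R1): 23% × 69% × 84% × 15% = 1.99962% of Ashford Textiles S.p.A.
Chain via Northgate Media Ltd → Oakhollow Industries Corp. → Pinebrook Partners LP (R1): 74% × 73% × 35% × 35% = 6.61745% of Ashford Textiles S.p.A.
Aggregating (R2): 1.99962% + 6.61745% = 8.61707%.
8.61707% exceeds the 5% threshold, so Priya is a related party to Ashford Textiles S.p.A.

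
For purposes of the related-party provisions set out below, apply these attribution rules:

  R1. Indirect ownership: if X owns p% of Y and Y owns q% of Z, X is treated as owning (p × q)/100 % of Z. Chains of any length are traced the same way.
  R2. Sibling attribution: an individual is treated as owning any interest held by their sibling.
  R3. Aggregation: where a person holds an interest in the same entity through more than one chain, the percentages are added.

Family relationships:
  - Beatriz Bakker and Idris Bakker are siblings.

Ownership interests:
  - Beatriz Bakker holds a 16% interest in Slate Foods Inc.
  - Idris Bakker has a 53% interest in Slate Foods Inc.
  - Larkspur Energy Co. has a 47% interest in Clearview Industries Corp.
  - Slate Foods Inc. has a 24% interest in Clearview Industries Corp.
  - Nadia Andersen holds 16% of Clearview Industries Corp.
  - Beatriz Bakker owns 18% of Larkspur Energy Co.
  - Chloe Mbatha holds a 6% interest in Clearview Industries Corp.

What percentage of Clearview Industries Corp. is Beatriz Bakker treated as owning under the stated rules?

25.02%

By sibling attribution (R2), Beatriz Bakker is treated as also owning Idris Bakker's interest in Slate Foods Inc, giving 16% + 53% = 69%.
Chain via Slate Foods Inc. (R1): 69% × 24% = 16.56% of Clearview Industries Corp.
Chain via Larkspur Energy Co. (R1): 18% × 47% = 8.46% of Clearview Industries Corp.
Aggregating (R3): 16.56% + 8.46% = 25.02%.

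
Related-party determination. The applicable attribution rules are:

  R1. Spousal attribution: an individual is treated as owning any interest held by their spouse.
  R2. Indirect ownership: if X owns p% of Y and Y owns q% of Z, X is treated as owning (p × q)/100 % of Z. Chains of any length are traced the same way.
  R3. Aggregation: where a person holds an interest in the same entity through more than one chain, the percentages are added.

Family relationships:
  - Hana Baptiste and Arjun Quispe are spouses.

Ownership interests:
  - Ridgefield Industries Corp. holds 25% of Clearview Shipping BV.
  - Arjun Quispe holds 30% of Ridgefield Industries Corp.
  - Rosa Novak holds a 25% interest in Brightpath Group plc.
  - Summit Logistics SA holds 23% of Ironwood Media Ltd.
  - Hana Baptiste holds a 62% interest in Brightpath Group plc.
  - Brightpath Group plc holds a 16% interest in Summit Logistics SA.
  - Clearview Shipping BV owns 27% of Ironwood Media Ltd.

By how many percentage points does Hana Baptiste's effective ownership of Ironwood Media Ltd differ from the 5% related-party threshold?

By spousal attribution (R1), Hana Baptiste is treated as owning Arjun Quispe's 30% interest in Ridgefield Industries Corp.
Chain via Brightpath Group plc → Summit Logistics SA (R2): 62% × 16% × 23% = 2.2816% of Ironwood Media Ltd.
Chain via Ridgefield Industries Corp. → Clearview Shipping BV (R2): 30% × 25% × 27% = 2.025% of Ironwood Media Ltd.
Aggregating (R3): 2.2816% + 2.025% = 4.3066%.
4.3066% falls short of the 5% threshold by 0.6934 percentage points.

0.6934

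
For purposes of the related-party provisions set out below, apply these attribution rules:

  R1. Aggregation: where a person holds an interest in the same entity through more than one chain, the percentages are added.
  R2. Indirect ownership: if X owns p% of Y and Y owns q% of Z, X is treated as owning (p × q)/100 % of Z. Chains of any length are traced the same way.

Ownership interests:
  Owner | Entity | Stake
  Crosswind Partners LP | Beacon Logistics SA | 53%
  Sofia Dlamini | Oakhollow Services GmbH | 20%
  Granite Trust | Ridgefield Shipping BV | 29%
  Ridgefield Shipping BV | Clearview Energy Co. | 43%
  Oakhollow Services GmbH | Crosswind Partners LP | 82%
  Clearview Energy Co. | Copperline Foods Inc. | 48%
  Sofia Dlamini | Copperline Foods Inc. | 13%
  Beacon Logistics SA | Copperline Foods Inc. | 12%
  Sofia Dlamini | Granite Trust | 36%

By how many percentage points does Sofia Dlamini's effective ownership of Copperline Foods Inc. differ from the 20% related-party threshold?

3.802144

Chain via Oakhollow Services GmbH → Crosswind Partners LP → Beacon Logistics SA (R2): 20% × 82% × 53% × 12% = 1.04304% of Copperline Foods Inc.
Chain via Granite Trust → Ridgefield Shipping BV → Clearview Energy Co. (R2): 36% × 29% × 43% × 48% = 2.154816% of Copperline Foods Inc.
Direct interest in Copperline Foods Inc: 13%.
Aggregating (R1): 1.04304% + 2.154816% + 13% = 16.197856%.
16.197856% falls short of the 20% threshold by 3.802144 percentage points.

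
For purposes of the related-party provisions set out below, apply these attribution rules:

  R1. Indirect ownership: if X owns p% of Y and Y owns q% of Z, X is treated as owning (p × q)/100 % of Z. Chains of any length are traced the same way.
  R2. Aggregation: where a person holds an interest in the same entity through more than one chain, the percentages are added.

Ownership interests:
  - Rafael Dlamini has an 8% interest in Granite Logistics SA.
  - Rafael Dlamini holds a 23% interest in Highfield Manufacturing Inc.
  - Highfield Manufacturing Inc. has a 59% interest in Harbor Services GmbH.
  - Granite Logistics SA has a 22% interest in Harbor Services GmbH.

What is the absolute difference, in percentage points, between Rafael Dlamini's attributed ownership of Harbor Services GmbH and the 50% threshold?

34.67

Chain via Highfield Manufacturing Inc. (R1): 23% × 59% = 13.57% of Harbor Services GmbH.
Chain via Granite Logistics SA (R1): 8% × 22% = 1.76% of Harbor Services GmbH.
Aggregating (R2): 13.57% + 1.76% = 15.33%.
15.33% falls short of the 50% threshold by 34.67 percentage points.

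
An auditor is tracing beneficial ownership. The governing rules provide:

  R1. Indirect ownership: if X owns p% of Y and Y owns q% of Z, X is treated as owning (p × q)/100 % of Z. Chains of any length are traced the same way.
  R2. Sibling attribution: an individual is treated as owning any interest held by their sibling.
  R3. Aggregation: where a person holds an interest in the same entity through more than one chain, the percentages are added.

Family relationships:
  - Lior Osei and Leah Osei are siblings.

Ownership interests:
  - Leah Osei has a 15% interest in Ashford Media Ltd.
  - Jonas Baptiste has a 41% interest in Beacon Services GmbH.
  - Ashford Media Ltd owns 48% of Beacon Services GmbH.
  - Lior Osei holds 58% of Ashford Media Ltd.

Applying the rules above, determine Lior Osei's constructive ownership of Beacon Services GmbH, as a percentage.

By sibling attribution (R2), Lior Osei is treated as also owning Leah Osei's interest in Ashford Media Ltd, giving 58% + 15% = 73%.
Chain via Ashford Media Ltd (R1): 73% × 48% = 35.04% of Beacon Services GmbH.

35.04%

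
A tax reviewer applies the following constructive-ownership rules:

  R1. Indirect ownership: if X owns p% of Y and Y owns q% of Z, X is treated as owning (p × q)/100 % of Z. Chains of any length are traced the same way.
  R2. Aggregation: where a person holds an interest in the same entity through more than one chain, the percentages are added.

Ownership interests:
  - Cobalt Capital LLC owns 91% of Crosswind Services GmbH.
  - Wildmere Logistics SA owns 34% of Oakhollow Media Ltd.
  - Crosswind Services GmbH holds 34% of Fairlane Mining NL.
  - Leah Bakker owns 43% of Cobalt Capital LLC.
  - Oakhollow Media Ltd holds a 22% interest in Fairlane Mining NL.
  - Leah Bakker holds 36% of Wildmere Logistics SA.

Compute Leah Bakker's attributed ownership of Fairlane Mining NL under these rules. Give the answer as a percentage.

Chain via Cobalt Capital LLC → Crosswind Services GmbH (R1): 43% × 91% × 34% = 13.3042% of Fairlane Mining NL.
Chain via Wildmere Logistics SA → Oakhollow Media Ltd (R1): 36% × 34% × 22% = 2.6928% of Fairlane Mining NL.
Aggregating (R2): 13.3042% + 2.6928% = 15.997%.

15.997%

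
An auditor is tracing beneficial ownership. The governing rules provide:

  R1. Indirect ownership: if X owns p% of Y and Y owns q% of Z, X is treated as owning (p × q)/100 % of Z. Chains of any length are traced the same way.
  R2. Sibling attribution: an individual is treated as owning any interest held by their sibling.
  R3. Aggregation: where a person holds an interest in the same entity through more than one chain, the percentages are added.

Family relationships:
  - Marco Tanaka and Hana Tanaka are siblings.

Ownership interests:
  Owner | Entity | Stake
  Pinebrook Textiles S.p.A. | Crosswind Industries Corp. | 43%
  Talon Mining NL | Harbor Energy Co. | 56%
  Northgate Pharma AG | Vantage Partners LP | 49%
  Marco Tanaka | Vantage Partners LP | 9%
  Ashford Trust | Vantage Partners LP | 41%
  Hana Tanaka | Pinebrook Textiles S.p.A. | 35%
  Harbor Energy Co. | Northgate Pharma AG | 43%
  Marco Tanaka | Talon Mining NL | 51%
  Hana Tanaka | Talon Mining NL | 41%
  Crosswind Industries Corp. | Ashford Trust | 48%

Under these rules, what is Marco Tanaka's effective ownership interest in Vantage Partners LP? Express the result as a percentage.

22.817104%

By sibling attribution (R2), Marco Tanaka is treated as also owning Hana Tanaka's interest in Talon Mining NL, giving 51% + 41% = 92%.
By sibling attribution (R2), Marco Tanaka is treated as owning Hana Tanaka's 35% interest in Pinebrook Textiles S.p.A.
Chain via Talon Mining NL → Harbor Energy Co. → Northgate Pharma AG (R1): 92% × 56% × 43% × 49% = 10.855264% of Vantage Partners LP.
Direct interest in Vantage Partners LP: 9%.
Chain via Pinebrook Textiles S.p.A. → Crosswind Industries Corp. → Ashford Trust (R1): 35% × 43% × 48% × 41% = 2.96184% of Vantage Partners LP.
Aggregating (R3): 10.855264% + 9% + 2.96184% = 22.817104%.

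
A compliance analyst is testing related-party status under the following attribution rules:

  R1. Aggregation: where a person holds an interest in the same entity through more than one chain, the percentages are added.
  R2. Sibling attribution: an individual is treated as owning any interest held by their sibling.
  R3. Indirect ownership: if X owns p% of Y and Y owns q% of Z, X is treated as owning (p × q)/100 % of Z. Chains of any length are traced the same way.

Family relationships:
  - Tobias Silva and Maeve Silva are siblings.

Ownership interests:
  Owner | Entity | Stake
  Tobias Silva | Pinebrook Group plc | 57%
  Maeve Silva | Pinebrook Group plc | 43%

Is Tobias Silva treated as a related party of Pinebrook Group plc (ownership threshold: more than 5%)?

Yes

By sibling attribution (R2), Tobias Silva is treated as also owning Maeve Silva's interest in Pinebrook Group plc, giving 57% + 43% = 100%.
Direct interest in Pinebrook Group plc: 100%.
100% exceeds the 5% threshold, so Tobias is a related party to Pinebrook Group plc.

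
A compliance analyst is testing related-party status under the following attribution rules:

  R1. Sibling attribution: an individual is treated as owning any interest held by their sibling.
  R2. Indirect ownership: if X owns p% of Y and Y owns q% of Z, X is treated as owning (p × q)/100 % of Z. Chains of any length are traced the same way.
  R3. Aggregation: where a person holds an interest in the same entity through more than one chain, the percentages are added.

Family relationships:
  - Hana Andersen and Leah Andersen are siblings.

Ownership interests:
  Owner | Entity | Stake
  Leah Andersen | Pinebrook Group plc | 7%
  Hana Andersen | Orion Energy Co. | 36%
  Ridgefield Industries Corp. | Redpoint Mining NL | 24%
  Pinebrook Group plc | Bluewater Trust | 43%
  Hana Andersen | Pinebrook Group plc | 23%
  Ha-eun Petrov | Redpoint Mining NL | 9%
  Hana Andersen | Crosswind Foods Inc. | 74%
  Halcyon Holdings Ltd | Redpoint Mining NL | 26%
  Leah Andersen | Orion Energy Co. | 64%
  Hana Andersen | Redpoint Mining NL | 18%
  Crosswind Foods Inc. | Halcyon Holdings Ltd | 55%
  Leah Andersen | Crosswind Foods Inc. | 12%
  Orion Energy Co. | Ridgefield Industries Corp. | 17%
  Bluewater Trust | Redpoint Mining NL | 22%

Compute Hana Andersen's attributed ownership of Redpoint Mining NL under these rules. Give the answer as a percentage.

By sibling attribution (R1), Hana Andersen is treated as also owning Leah Andersen's interest in Pinebrook Group plc, giving 23% + 7% = 30%.
By sibling attribution (R1), Hana Andersen is treated as also owning Leah Andersen's interest in Crosswind Foods Inc, giving 74% + 12% = 86%.
By sibling attribution (R1), Hana Andersen is treated as also owning Leah Andersen's interest in Orion Energy Co, giving 36% + 64% = 100%.
Chain via Pinebrook Group plc → Bluewater Trust (R2): 30% × 43% × 22% = 2.838% of Redpoint Mining NL.
Chain via Crosswind Foods Inc. → Halcyon Holdings Ltd (R2): 86% × 55% × 26% = 12.298% of Redpoint Mining NL.
Chain via Orion Energy Co. → Ridgefield Industries Corp. (R2): 100% × 17% × 24% = 4.08% of Redpoint Mining NL.
Direct interest in Redpoint Mining NL: 18%.
Aggregating (R3): 2.838% + 12.298% + 4.08% + 18% = 37.216%.

37.216%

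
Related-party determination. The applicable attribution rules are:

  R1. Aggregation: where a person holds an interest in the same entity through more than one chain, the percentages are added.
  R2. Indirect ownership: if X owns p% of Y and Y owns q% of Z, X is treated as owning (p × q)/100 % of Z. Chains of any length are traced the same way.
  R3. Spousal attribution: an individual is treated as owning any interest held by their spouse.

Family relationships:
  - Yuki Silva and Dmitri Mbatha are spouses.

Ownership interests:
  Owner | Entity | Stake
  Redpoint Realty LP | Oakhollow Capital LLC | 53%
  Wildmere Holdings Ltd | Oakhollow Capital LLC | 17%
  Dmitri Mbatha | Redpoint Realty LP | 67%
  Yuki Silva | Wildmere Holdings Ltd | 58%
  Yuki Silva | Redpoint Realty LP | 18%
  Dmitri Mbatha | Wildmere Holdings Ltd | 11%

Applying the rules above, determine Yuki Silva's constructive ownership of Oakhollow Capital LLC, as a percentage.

By spousal attribution (R3), Yuki Silva is treated as also owning Dmitri Mbatha's interest in Redpoint Realty LP, giving 18% + 67% = 85%.
By spousal attribution (R3), Yuki Silva is treated as also owning Dmitri Mbatha's interest in Wildmere Holdings Ltd, giving 58% + 11% = 69%.
Chain via Redpoint Realty LP (R2): 85% × 53% = 45.05% of Oakhollow Capital LLC.
Chain via Wildmere Holdings Ltd (R2): 69% × 17% = 11.73% of Oakhollow Capital LLC.
Aggregating (R1): 45.05% + 11.73% = 56.78%.

56.78%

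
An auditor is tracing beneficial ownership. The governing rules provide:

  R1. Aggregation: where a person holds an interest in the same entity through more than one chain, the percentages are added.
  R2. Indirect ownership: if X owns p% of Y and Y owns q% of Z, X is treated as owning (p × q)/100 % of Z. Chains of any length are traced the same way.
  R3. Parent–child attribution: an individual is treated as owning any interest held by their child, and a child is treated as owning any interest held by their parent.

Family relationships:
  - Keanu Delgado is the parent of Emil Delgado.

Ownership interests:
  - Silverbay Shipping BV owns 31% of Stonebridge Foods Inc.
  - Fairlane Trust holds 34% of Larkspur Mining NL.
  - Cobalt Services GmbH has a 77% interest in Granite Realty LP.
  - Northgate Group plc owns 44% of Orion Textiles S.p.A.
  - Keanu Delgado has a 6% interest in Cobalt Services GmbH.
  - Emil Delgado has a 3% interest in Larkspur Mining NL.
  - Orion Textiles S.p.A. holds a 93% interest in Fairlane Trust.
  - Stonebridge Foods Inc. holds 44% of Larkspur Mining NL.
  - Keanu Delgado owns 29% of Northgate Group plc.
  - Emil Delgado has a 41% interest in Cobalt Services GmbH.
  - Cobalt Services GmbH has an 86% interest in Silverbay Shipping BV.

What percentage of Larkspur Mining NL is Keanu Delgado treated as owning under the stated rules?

By parent–child attribution (R3), Keanu Delgado is treated as also owning Emil Delgado's interest in Cobalt Services GmbH, giving 6% + 41% = 47%.
By parent–child attribution (R3), Keanu Delgado is treated as owning Emil Delgado's 3% interest in Larkspur Mining NL.
Chain via Cobalt Services GmbH → Silverbay Shipping BV → Stonebridge Foods Inc. (R2): 47% × 86% × 31% × 44% = 5.513288% of Larkspur Mining NL.
Chain via Northgate Group plc → Orion Textiles S.p.A. → Fairlane Trust (R2): 29% × 44% × 93% × 34% = 4.034712% of Larkspur Mining NL.
Direct interest in Larkspur Mining NL: 3%.
Aggregating (R1): 5.513288% + 4.034712% + 3% = 12.548%.

12.548%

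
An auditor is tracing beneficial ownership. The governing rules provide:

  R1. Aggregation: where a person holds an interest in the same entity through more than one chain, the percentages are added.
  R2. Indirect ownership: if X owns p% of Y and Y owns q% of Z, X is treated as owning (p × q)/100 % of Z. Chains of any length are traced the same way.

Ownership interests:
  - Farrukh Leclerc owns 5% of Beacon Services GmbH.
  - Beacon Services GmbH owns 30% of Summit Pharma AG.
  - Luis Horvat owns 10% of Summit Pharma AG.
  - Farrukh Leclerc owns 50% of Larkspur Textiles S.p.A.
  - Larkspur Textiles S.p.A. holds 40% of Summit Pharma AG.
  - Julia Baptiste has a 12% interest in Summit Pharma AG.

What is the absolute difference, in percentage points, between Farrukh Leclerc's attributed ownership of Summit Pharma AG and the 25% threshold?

3.5

Chain via Larkspur Textiles S.p.A. (R2): 50% × 40% = 20% of Summit Pharma AG.
Chain via Beacon Services GmbH (R2): 5% × 30% = 1.5% of Summit Pharma AG.
Aggregating (R1): 20% + 1.5% = 21.5%.
21.5% falls short of the 25% threshold by 3.5 percentage points.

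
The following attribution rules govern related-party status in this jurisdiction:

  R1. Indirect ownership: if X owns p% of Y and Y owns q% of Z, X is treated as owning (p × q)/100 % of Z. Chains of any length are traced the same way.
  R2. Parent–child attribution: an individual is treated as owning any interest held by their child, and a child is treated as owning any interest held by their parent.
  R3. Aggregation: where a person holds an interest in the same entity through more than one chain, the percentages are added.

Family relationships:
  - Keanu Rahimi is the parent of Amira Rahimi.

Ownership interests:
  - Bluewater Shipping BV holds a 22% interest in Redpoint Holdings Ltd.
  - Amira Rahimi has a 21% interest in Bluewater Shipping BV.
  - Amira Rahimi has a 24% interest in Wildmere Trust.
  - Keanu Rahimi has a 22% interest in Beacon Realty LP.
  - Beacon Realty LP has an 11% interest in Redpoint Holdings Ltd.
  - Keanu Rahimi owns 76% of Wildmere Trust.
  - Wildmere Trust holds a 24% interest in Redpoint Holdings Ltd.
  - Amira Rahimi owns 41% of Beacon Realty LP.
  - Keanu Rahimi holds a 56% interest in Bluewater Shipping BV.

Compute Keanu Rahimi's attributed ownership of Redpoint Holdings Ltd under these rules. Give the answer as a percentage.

47.87%

By parent–child attribution (R2), Keanu Rahimi is treated as also owning Amira Rahimi's interest in Wildmere Trust, giving 76% + 24% = 100%.
By parent–child attribution (R2), Keanu Rahimi is treated as also owning Amira Rahimi's interest in Bluewater Shipping BV, giving 56% + 21% = 77%.
By parent–child attribution (R2), Keanu Rahimi is treated as also owning Amira Rahimi's interest in Beacon Realty LP, giving 22% + 41% = 63%.
Chain via Wildmere Trust (R1): 100% × 24% = 24% of Redpoint Holdings Ltd.
Chain via Bluewater Shipping BV (R1): 77% × 22% = 16.94% of Redpoint Holdings Ltd.
Chain via Beacon Realty LP (R1): 63% × 11% = 6.93% of Redpoint Holdings Ltd.
Aggregating (R3): 24% + 16.94% + 6.93% = 47.87%.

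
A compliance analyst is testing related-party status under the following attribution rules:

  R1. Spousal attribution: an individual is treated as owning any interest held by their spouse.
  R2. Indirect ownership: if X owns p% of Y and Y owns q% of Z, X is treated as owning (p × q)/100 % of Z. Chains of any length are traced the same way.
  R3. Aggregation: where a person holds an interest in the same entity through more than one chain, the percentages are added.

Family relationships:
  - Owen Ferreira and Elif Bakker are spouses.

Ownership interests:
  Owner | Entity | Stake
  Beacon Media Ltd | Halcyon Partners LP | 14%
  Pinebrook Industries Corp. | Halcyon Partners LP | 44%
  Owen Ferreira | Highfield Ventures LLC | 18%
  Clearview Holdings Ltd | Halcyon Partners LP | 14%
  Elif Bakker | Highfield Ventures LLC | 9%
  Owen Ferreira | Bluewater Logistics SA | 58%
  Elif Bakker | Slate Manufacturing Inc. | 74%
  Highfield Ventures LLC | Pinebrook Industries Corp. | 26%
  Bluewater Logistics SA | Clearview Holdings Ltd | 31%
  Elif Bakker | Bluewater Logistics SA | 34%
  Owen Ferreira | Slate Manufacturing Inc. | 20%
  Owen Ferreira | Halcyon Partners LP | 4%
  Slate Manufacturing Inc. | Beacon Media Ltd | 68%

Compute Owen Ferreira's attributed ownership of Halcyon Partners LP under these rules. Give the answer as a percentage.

20.0304%

By spousal attribution (R1), Owen Ferreira is treated as also owning Elif Bakker's interest in Highfield Ventures LLC, giving 18% + 9% = 27%.
By spousal attribution (R1), Owen Ferreira is treated as also owning Elif Bakker's interest in Slate Manufacturing Inc, giving 20% + 74% = 94%.
By spousal attribution (R1), Owen Ferreira is treated as also owning Elif Bakker's interest in Bluewater Logistics SA, giving 58% + 34% = 92%.
Chain via Highfield Ventures LLC → Pinebrook Industries Corp. (R2): 27% × 26% × 44% = 3.0888% of Halcyon Partners LP.
Chain via Slate Manufacturing Inc. → Beacon Media Ltd (R2): 94% × 68% × 14% = 8.9488% of Halcyon Partners LP.
Chain via Bluewater Logistics SA → Clearview Holdings Ltd (R2): 92% × 31% × 14% = 3.9928% of Halcyon Partners LP.
Direct interest in Halcyon Partners LP: 4%.
Aggregating (R3): 3.0888% + 8.9488% + 3.9928% + 4% = 20.0304%.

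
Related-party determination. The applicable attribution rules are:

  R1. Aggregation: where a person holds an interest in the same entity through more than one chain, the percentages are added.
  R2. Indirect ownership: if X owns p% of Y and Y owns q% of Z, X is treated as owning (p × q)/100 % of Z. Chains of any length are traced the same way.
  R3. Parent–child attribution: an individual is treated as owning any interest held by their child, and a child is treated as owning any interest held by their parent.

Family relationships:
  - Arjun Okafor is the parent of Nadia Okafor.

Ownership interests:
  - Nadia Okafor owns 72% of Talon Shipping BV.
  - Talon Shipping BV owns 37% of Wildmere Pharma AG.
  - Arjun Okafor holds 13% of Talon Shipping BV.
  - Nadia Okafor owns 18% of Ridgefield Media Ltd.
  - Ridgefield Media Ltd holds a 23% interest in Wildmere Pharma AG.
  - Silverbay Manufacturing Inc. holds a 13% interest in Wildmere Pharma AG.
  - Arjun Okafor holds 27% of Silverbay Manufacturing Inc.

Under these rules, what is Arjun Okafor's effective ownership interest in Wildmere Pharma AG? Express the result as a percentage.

39.1%

By parent–child attribution (R3), Arjun Okafor is treated as also owning Nadia Okafor's interest in Talon Shipping BV, giving 13% + 72% = 85%.
By parent–child attribution (R3), Arjun Okafor is treated as owning Nadia Okafor's 18% interest in Ridgefield Media Ltd.
Chain via Talon Shipping BV (R2): 85% × 37% = 31.45% of Wildmere Pharma AG.
Chain via Silverbay Manufacturing Inc. (R2): 27% × 13% = 3.51% of Wildmere Pharma AG.
Chain via Ridgefield Media Ltd (R2): 18% × 23% = 4.14% of Wildmere Pharma AG.
Aggregating (R1): 31.45% + 3.51% + 4.14% = 39.1%.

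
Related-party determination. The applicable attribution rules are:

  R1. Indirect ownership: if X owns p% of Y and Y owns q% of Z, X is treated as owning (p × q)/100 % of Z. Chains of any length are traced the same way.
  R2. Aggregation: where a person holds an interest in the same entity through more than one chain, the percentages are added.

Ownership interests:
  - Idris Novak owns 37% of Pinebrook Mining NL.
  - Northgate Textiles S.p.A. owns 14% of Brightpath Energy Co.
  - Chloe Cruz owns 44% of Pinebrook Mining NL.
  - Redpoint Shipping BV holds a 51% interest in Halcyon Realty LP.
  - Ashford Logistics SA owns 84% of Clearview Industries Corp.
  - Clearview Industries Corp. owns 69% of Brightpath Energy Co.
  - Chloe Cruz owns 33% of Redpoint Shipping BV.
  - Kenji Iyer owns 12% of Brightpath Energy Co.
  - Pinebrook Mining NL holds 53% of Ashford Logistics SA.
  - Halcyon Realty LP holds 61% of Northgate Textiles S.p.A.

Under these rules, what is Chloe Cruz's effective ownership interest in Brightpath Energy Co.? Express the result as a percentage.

Chain via Redpoint Shipping BV → Halcyon Realty LP → Northgate Textiles S.p.A. (R1): 33% × 51% × 61% × 14% = 1.437282% of Brightpath Energy Co.
Chain via Pinebrook Mining NL → Ashford Logistics SA → Clearview Industries Corp. (R1): 44% × 53% × 84% × 69% = 13.516272% of Brightpath Energy Co.
Aggregating (R2): 1.437282% + 13.516272% = 14.953554%.

14.953554%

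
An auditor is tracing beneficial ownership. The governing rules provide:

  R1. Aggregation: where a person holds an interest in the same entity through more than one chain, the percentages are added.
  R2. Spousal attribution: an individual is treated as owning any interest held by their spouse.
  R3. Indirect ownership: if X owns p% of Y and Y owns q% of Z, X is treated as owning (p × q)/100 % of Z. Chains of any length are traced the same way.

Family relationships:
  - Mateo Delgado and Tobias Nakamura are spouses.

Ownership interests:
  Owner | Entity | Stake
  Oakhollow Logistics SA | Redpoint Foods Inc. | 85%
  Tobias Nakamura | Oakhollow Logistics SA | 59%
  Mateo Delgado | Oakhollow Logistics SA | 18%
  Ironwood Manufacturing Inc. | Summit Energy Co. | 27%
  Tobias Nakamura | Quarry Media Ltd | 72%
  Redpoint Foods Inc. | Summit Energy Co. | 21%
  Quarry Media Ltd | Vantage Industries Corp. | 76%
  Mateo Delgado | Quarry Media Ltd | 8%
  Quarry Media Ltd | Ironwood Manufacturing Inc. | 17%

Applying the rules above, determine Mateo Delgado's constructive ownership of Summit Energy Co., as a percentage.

17.4165%

By spousal attribution (R2), Mateo Delgado is treated as also owning Tobias Nakamura's interest in Oakhollow Logistics SA, giving 18% + 59% = 77%.
By spousal attribution (R2), Mateo Delgado is treated as also owning Tobias Nakamura's interest in Quarry Media Ltd, giving 8% + 72% = 80%.
Chain via Oakhollow Logistics SA → Redpoint Foods Inc. (R3): 77% × 85% × 21% = 13.7445% of Summit Energy Co.
Chain via Quarry Media Ltd → Ironwood Manufacturing Inc. (R3): 80% × 17% × 27% = 3.672% of Summit Energy Co.
Aggregating (R1): 13.7445% + 3.672% = 17.4165%.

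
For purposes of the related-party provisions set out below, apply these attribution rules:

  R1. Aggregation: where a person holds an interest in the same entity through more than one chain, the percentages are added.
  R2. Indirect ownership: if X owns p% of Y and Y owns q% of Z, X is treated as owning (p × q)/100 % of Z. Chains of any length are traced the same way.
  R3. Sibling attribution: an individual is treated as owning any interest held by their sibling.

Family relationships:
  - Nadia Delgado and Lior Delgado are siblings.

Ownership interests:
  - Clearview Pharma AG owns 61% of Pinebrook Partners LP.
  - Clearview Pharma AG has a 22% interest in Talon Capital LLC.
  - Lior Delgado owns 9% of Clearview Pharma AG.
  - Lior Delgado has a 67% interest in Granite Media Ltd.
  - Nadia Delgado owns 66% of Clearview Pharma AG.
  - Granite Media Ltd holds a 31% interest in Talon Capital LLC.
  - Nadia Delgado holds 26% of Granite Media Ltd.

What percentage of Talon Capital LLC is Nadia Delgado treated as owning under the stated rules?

By sibling attribution (R3), Nadia Delgado is treated as also owning Lior Delgado's interest in Granite Media Ltd, giving 26% + 67% = 93%.
By sibling attribution (R3), Nadia Delgado is treated as also owning Lior Delgado's interest in Clearview Pharma AG, giving 66% + 9% = 75%.
Chain via Granite Media Ltd (R2): 93% × 31% = 28.83% of Talon Capital LLC.
Chain via Clearview Pharma AG (R2): 75% × 22% = 16.5% of Talon Capital LLC.
Aggregating (R1): 28.83% + 16.5% = 45.33%.

45.33%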